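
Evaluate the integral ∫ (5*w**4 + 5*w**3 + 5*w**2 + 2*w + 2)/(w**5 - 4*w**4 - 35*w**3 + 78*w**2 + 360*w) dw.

Factor the denominator: w*(w - 6)*(w - 5)*(w + 3)*(w + 4).
Partial-fraction decomposition: 517/(180*(w + 4)) - 311/(216*(w + 3)) - 3887/(360*(w - 5)) + 3877/(270*(w - 6)) + 1/(180*w).
Integrate each term: A/(w−a) contributes A·log|w−a|.

log(w)/180 + 3877*log(w - 6)/270 - 3887*log(w - 5)/360 - 311*log(w + 3)/216 + 517*log(w + 4)/180 + C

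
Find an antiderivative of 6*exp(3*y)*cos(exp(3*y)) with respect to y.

Let u = exp(3*y), so du = (3*exp(3*y)) dy.
Rewriting, the integral becomes 2·∫ cos(u) du = 2·sin(u).
Substituting back, u = exp(3*y).

2*sin(exp(3*y)) + C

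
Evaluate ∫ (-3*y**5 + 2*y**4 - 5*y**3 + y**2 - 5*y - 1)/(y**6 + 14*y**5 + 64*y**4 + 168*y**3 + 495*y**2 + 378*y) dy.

-log(y)/378 - log(y + 1)/20 + 5413*log(y + 6)/270 - 19007*log(y + 7)/812 + 3227*log(y**2 + 9)/15660 + 503*atan(y/3)/3915 + C

Factor the denominator: y*(y + 1)*(y + 6)*(y + 7)*(y**2 + 9).
Partial-fraction decomposition: (3227*y + 3018)/(7830*(y**2 + 9)) - 19007/(812*(y + 7)) + 5413/(270*(y + 6)) - 1/(20*(y + 1)) - 1/(378*y).
Integrate each term; A/(y−a) gives A·log|y−a|; the (By+D)/(y²+p²) term gives a log and an atan.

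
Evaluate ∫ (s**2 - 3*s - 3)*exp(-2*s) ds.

(-s**2 + 2*s + 4)*exp(-2*s)/2 + C

Use integration by parts with u = s**2 - 3*s - 3, dv = exp(-2*s) ds, so v = -exp(-2*s)/2.
Apply parts 2 times (tabular method): alternate signs, differentiate u down to 0, integrate dv up.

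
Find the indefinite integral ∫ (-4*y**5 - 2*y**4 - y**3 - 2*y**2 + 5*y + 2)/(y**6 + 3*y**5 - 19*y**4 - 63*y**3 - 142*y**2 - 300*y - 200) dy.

-6949*log(y - 5)/6090 + log(y + 1)/60 + 11*log(y + 2)/21 - 5651*log(y + 5)/1740 - 11*log(y**2 + 4)/145 + 77*atan(y/2)/290 + C

Factor the denominator: (y - 5)*(y + 1)*(y + 2)*(y + 5)*(y**2 + 4).
Partial-fraction decomposition: -11*(2*y - 7)/(145*(y**2 + 4)) - 5651/(1740*(y + 5)) + 11/(21*(y + 2)) + 1/(60*(y + 1)) - 6949/(6090*(y - 5)).
Integrate each term; A/(y−a) gives A·log|y−a|; the (By+D)/(y²+p²) term gives a log and an atan.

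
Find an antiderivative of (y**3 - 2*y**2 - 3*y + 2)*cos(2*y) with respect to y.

y**3*sin(2*y)/2 - y**2*sin(2*y) + 3*y**2*cos(2*y)/4 - 9*y*sin(2*y)/4 - y*cos(2*y) + 3*sin(2*y)/2 - 9*cos(2*y)/8 + C

Use integration by parts with u = y**3 - 2*y**2 - 3*y + 2, dv = cos(2*y) dy, so v = sin(2*y)/2.
Apply parts 3 times (tabular method): alternate signs, differentiate u down to 0, integrate dv up.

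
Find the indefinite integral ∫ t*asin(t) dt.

t**2*asin(t)/2 + t*sqrt(-t**2 + 1)/4 - asin(t)/4 + C

Use integration by parts with u = arcsin(t), dv = t dt.
Then du = 1/sqrt(-t**2 + 1) dt.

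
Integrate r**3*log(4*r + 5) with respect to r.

Use integration by parts with u = log(4*r + 5), dv = r**3 dr.
Then du = 4/(4*r + 5) dr and v = r**4/4.

r**4*log(4*r + 5)/4 - r**4/16 + 5*r**3/48 - 25*r**2/128 + 125*r/256 - 625*log(4*r + 5)/1024 + C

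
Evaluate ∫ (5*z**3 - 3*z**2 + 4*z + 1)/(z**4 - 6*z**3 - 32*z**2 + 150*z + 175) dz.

Factor the denominator: (z - 7)*(z - 5)*(z + 1)*(z + 5).
Partial-fraction decomposition: 719/(480*(z + 5)) - 11/(192*(z + 1)) - 571/(120*(z - 5)) + 1597/(192*(z - 7)).
Integrate each term: A/(z−a) contributes A·log|z−a|.

1597*log(z - 7)/192 - 571*log(z - 5)/120 - 11*log(z + 1)/192 + 719*log(z + 5)/480 + C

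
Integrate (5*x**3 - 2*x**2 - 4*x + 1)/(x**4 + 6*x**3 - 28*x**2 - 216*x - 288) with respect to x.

197*log(x - 6)/192 + 39*log(x + 2)/64 - 67*log(x + 4)/8 + 1127*log(x + 6)/96 + C

Factor the denominator: (x - 6)*(x + 2)*(x + 4)*(x + 6).
Partial-fraction decomposition: 1127/(96*(x + 6)) - 67/(8*(x + 4)) + 39/(64*(x + 2)) + 197/(192*(x - 6)).
Integrate each term: A/(x−a) contributes A·log|x−a|.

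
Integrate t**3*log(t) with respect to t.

Use integration by parts with u = log(t), dv = t**3 dt.
Then du = 1/t dt and v = t**4/4.

t**4*log(t)/4 - t**4/16 + C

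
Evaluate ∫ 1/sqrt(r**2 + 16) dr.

log(r + sqrt(r**2 + 16)) + C

Substitute r = 4·tan(θ), so dr = 4·sec(θ)^2 dθ and the radical becomes sqrt(r**2 + 16) = 4·sec(θ) by the Pythagorean identity.
Integrate the resulting trig expression in θ, then back-substitute tan(θ) = r/4, sec(θ) = sqrt(r**2 + 16)/4 (absorbing any constant into C).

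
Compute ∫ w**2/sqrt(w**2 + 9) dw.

w*sqrt(w**2 + 9)/2 - 9*log(w + sqrt(w**2 + 9))/2 + C

Substitute w = 3·tan(θ), so dw = 3·sec(θ)^2 dθ and the radical becomes sqrt(w**2 + 9) = 3·sec(θ) by the Pythagorean identity.
Integrate the resulting trig expression in θ, then back-substitute tan(θ) = w/3, sec(θ) = sqrt(w**2 + 9)/3 (absorbing any constant into C).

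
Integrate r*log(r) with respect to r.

r**2*log(r)/2 - r**2/4 + C

Use integration by parts with u = log(r), dv = r dr.
Then du = 1/r dr and v = r**2/2.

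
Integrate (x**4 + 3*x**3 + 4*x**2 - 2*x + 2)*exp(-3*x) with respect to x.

(-27*x**4 - 117*x**3 - 225*x**2 - 96*x - 86)*exp(-3*x)/81 + C

Use integration by parts with u = x**4 + 3*x**3 + 4*x**2 - 2*x + 2, dv = exp(-3*x) dx, so v = -exp(-3*x)/3.
Apply parts 4 times (tabular method): alternate signs, differentiate u down to 0, integrate dv up.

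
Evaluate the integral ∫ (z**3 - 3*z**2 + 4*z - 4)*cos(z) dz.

z**3*sin(z) - 3*z**2*sin(z) + 3*z**2*cos(z) - 2*z*sin(z) - 6*z*cos(z) + 2*sin(z) - 2*cos(z) + C

Use integration by parts with u = z**3 - 3*z**2 + 4*z - 4, dv = cos(z) dz, so v = sin(z).
Apply parts 3 times (tabular method): alternate signs, differentiate u down to 0, integrate dv up.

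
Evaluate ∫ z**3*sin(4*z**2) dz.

Let u = z², du = 2z dz; rewrite as (1/2)∫ u^1·sin(4u) du.
Now integrate by parts 1 time.

-z**2*cos(4*z**2)/8 + sin(4*z**2)/32 + C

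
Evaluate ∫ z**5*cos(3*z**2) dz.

z**4*sin(3*z**2)/6 + z**2*cos(3*z**2)/9 - sin(3*z**2)/27 + C

Let u = z², du = 2z dz; rewrite as (1/2)∫ u^2·cos(3u) du.
Now integrate by parts 2 times.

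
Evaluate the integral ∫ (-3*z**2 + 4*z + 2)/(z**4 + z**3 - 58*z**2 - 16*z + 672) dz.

-41*log(z - 6)/130 + 15*log(z - 4)/88 - 31*log(z + 4)/120 + 173*log(z + 7)/429 + C

Factor the denominator: (z - 6)*(z - 4)*(z + 4)*(z + 7).
Partial-fraction decomposition: 173/(429*(z + 7)) - 31/(120*(z + 4)) + 15/(88*(z - 4)) - 41/(130*(z - 6)).
Integrate each term: A/(z−a) contributes A·log|z−a|.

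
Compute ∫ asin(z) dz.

Use integration by parts with u = arcsin(z), dv = dz.
Then du = 1/sqrt(-z**2 + 1) dz.

z*asin(z) + sqrt(-z**2 + 1) + C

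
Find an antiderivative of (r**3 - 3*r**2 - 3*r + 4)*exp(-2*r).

Use integration by parts with u = r**3 - 3*r**2 - 3*r + 4, dv = exp(-2*r) dr, so v = -exp(-2*r)/2.
Apply parts 3 times (tabular method): alternate signs, differentiate u down to 0, integrate dv up.

(-4*r**3 + 6*r**2 + 18*r - 7)*exp(-2*r)/8 + C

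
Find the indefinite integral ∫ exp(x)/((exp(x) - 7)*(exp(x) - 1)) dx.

log(exp(x) - 7)/6 - log(exp(x) - 1)/6 + C

Let u = e^x, du = e^x dx.
The integral becomes ∫ du/((u-7)(u-1)); decompose into partial fractions.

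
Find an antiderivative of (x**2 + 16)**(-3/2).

x/(16*sqrt(x**2 + 16)) + C

Substitute x = 4·tan(θ), so dx = 4·sec(θ)^2 dθ and the radical becomes sqrt(x**2 + 16) = 4·sec(θ) by the Pythagorean identity.
Integrate the resulting trig expression in θ, then back-substitute tan(θ) = x/4, sec(θ) = sqrt(x**2 + 16)/4 (absorbing any constant into C).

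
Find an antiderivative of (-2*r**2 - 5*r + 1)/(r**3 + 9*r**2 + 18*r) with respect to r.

Factor the denominator: r*(r + 3)*(r + 6).
Partial-fraction decomposition: -41/(18*(r + 6)) + 2/(9*(r + 3)) + 1/(18*r).
Integrate each term: A/(r−a) contributes A·log|r−a|.

log(r)/18 + 2*log(r + 3)/9 - 41*log(r + 6)/18 + C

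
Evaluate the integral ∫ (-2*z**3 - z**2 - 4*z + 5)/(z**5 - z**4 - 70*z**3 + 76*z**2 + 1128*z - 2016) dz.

-758*log(z - 7)/2535 + 31*log(z - 4)/120 - 23*log(z - 2)/640 + 8287*log(z + 6)/108160 + 85/(208*z + 1248) + C

Factor the denominator: (z - 7)*(z - 4)*(z - 2)*(z + 6)**2.
Partial-fraction decomposition: 8287/(108160*(z + 6)) - 85/(208*(z + 6)**2) - 23/(640*(z - 2)) + 31/(120*(z - 4)) - 758/(2535*(z - 7)).
Integrate each term; A/(z−a) gives A·log|z−a|; A/(z−a)² gives −A/(z−a).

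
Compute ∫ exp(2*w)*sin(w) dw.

Let I denote the integral. Integrate by parts with u = sin(w), dv = exp(2*w) dw, so v = exp(2*w)/2: I = exp(2*w)*sin(w)/2 − (1/2)·∫ exp(2*w)*cos(w) dw.
Apply parts again with u = cos(w), dv = exp(2*w) dw: ∫ exp(2*w)*cos(w) dw = exp(2*w)*cos(w)/2 + (1/2)·I. Substituting back brings back I: I = exp(2*w)*sin(w)/2 - exp(2*w)*cos(w)/4 − (1/4)·I.
Solving for I: (1 + 1/4)·I equals the remaining terms, so I = (4/5)·(exp(2*w)*sin(w)/2 - exp(2*w)*cos(w)/4).

2*exp(2*w)*sin(w)/5 - exp(2*w)*cos(w)/5 + C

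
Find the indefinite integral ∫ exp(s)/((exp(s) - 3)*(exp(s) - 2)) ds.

log(exp(s) - 3) - log(exp(s) - 2) + C

Let u = e^s, du = e^s ds.
The integral becomes ∫ du/((u-3)(u-2)); decompose into partial fractions.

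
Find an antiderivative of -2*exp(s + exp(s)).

Let u = exp(s), so du = (exp(s)) ds.
Rewriting, the integral becomes -2·∫ e^u du = -2·e^u.
Substituting back, u = exp(s).

-2*exp(exp(s)) + C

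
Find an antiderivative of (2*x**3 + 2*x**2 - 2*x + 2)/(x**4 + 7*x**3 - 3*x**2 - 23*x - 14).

Factor the denominator: (x - 2)*(x + 1)**2*(x + 7).
Partial-fraction decomposition: 143/(81*(x + 7)) - 1/(27*(x + 1)) - 2/(9*(x + 1)**2) + 22/(81*(x - 2)).
Integrate each term; A/(x−a) gives A·log|x−a|; A/(x−a)² gives −A/(x−a).

22*log(x - 2)/81 - log(x + 1)/27 + 143*log(x + 7)/81 + 2/(9*x + 9) + C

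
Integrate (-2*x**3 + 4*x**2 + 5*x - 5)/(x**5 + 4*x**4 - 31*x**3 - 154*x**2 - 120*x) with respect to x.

log(x)/24 - 263*log(x - 6)/4620 - log(x + 1)/21 - 167*log(x + 4)/120 + 16*log(x + 5)/11 + C

Factor the denominator: x*(x - 6)*(x + 1)*(x + 4)*(x + 5).
Partial-fraction decomposition: 16/(11*(x + 5)) - 167/(120*(x + 4)) - 1/(21*(x + 1)) - 263/(4620*(x - 6)) + 1/(24*x).
Integrate each term: A/(x−a) contributes A·log|x−a|.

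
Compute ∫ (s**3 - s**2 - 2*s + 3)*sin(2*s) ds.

Use integration by parts with u = s**3 - s**2 - 2*s + 3, dv = sin(2*s) ds, so v = -cos(2*s)/2.
Apply parts 3 times (tabular method): alternate signs, differentiate u down to 0, integrate dv up.

-s**3*cos(2*s)/2 + 3*s**2*sin(2*s)/4 + s**2*cos(2*s)/2 - s*sin(2*s)/2 + 7*s*cos(2*s)/4 - 7*sin(2*s)/8 - 7*cos(2*s)/4 + C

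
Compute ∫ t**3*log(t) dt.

t**4*log(t)/4 - t**4/16 + C

Use integration by parts with u = log(t), dv = t**3 dt.
Then du = 1/t dt and v = t**4/4.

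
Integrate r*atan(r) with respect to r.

r**2*atan(r)/2 - r/2 + atan(r)/2 + C

Use integration by parts with u = arctan(r), dv = r dr.
Then du = 1/(r**2 + 1) dr.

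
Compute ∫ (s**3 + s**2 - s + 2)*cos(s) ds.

Use integration by parts with u = s**3 + s**2 - s + 2, dv = cos(s) ds, so v = sin(s).
Apply parts 3 times (tabular method): alternate signs, differentiate u down to 0, integrate dv up.

s**3*sin(s) + s**2*sin(s) + 3*s**2*cos(s) - 7*s*sin(s) + 2*s*cos(s) - 7*cos(s) + C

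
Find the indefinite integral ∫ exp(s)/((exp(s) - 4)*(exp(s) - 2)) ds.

log(exp(s) - 4)/2 - log(exp(s) - 2)/2 + C

Let u = e^s, du = e^s ds.
The integral becomes ∫ du/((u-2)(u-4)); decompose into partial fractions.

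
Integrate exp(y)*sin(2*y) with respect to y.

Let I denote the integral. Integrate by parts with u = sin(2*y), dv = exp(y) dy, so v = exp(y): I = exp(y)*sin(2*y) − 2·∫ exp(y)*cos(2*y) dy.
Apply parts again with u = cos(2*y), dv = exp(y) dy: ∫ exp(y)*cos(2*y) dy = exp(y)*cos(2*y) + 2·I. Substituting back brings back I: I = exp(y)*sin(2*y) - 2*exp(y)*cos(2*y) − 4·I.
Solving for I: (1 + 4)·I equals the remaining terms, so I = (1/5)·(exp(y)*sin(2*y) - 2*exp(y)*cos(2*y)).

exp(y)*sin(2*y)/5 - 2*exp(y)*cos(2*y)/5 + C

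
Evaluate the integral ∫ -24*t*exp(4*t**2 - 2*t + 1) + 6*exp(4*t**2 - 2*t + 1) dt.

Let u = 4*t**2 - 2*t + 1, so du = (8*t - 2) dt.
Rewriting, the integral becomes -3·∫ e^u du = -3·e^u.
Substituting back, u = 4*t**2 - 2*t + 1.

-3*exp(4*t**2 - 2*t + 1) + C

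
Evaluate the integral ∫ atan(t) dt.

t*atan(t) - log(t**2 + 1)/2 + C

Use integration by parts with u = arctan(t), dv = dt.
Then du = 1/(t**2 + 1) dt.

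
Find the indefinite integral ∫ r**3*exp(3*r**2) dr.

Let u = r², du = 2r dr; rewrite as (1/2)∫ u^1·exp(3u) du.
Now integrate by parts 1 time.

(3*r**2 - 1)*exp(3*r**2)/18 + C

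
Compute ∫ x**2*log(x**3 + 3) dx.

Let u = x**3 + 3, so du = (3*x**2) dx.
The integral becomes (1/3)·∫ log(u) du; integrate by parts with u′=log(u), dv′=du.

x**3*log(x**3 + 3)/3 - x**3/3 + log(x**3 + 3) + C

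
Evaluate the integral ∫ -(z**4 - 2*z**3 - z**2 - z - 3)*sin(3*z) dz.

Use integration by parts with u = z**4 - 2*z**3 - z**2 - z - 3, dv = -sin(3*z) dz, so v = cos(3*z)/3.
Apply parts 4 times (tabular method): alternate signs, differentiate u down to 0, integrate dv up.

z**4*cos(3*z)/3 - 4*z**3*sin(3*z)/9 - 2*z**3*cos(3*z)/3 + 2*z**2*sin(3*z)/3 - 7*z**2*cos(3*z)/9 + 14*z*sin(3*z)/27 + z*cos(3*z)/9 - sin(3*z)/27 - 67*cos(3*z)/81 + C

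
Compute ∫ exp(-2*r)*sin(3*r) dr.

-2*exp(-2*r)*sin(3*r)/13 - 3*exp(-2*r)*cos(3*r)/13 + C

Let I denote the integral. Integrate by parts with u = sin(3*r), dv = exp(-2*r) dr, so v = -exp(-2*r)/2: I = -exp(-2*r)*sin(3*r)/2 + (3/2)·∫ exp(-2*r)*cos(3*r) dr.
Apply parts again with u = cos(3*r), dv = exp(-2*r) dr: ∫ exp(-2*r)*cos(3*r) dr = -exp(-2*r)*cos(3*r)/2 − (3/2)·I. Substituting back brings back I: I = -exp(-2*r)*sin(3*r)/2 - 3*exp(-2*r)*cos(3*r)/4 − (9/4)·I.
Solving for I: (1 + 9/4)·I equals the remaining terms, so I = (4/13)·(-exp(-2*r)*sin(3*r)/2 - 3*exp(-2*r)*cos(3*r)/4).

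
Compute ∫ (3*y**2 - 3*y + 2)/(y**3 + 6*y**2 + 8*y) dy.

Factor the denominator: y*(y + 2)*(y + 4).
Partial-fraction decomposition: 31/(4*(y + 4)) - 5/(y + 2) + 1/(4*y).
Integrate each term: A/(y−a) contributes A·log|y−a|.

log(y)/4 - 5*log(y + 2) + 31*log(y + 4)/4 + C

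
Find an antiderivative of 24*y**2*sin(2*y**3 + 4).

-4*cos(2*y**3 + 4) + C

Let u = 2*y**3 + 4, so du = (6*y**2) dy.
Rewriting, the integral becomes 4·∫ sin(u) du = 4·-cos(u).
Substituting back, u = 2*y**3 + 4.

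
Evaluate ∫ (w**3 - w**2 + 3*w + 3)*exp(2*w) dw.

(4*w**3 - 10*w**2 + 22*w + 1)*exp(2*w)/8 + C

Use integration by parts with u = w**3 - w**2 + 3*w + 3, dv = exp(2*w) dw, so v = exp(2*w)/2.
Apply parts 3 times (tabular method): alternate signs, differentiate u down to 0, integrate dv up.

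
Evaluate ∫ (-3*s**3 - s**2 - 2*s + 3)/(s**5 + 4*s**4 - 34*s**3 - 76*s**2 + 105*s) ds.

log(s)/35 - 407*log(s - 5)/1920 + 3*log(s - 1)/128 - 27*log(s + 3)/128 + 997*log(s + 7)/2688 + C

Factor the denominator: s*(s - 5)*(s - 1)*(s + 3)*(s + 7).
Partial-fraction decomposition: 997/(2688*(s + 7)) - 27/(128*(s + 3)) + 3/(128*(s - 1)) - 407/(1920*(s - 5)) + 1/(35*s).
Integrate each term: A/(s−a) contributes A·log|s−a|.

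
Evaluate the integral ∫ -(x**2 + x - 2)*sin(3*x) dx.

Use integration by parts with u = x**2 + x - 2, dv = -sin(3*x) dx, so v = cos(3*x)/3.
Apply parts 2 times (tabular method): alternate signs, differentiate u down to 0, integrate dv up.

x**2*cos(3*x)/3 - 2*x*sin(3*x)/9 + x*cos(3*x)/3 - sin(3*x)/9 - 20*cos(3*x)/27 + C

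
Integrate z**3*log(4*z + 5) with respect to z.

Use integration by parts with u = log(4*z + 5), dv = z**3 dz.
Then du = 4/(4*z + 5) dz and v = z**4/4.

z**4*log(4*z + 5)/4 - z**4/16 + 5*z**3/48 - 25*z**2/128 + 125*z/256 - 625*log(4*z + 5)/1024 + C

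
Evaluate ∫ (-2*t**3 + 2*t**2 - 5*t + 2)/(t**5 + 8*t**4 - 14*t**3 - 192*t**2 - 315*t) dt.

-2*log(t)/315 - 223*log(t - 5)/3840 - 1259*log(t + 3)/2304 + 821*log(t + 7)/1344 - 89/(96*t + 288) + C

Factor the denominator: t*(t - 5)*(t + 3)**2*(t + 7).
Partial-fraction decomposition: 821/(1344*(t + 7)) - 1259/(2304*(t + 3)) + 89/(96*(t + 3)**2) - 223/(3840*(t - 5)) - 2/(315*t).
Integrate each term; A/(t−a) gives A·log|t−a|; A/(t−a)² gives −A/(t−a).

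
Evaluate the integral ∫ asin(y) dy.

Use integration by parts with u = arcsin(y), dv = dy.
Then du = 1/sqrt(-y**2 + 1) dy.

y*asin(y) + sqrt(-y**2 + 1) + C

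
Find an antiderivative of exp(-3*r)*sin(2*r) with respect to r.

Let I denote the integral. Integrate by parts with u = sin(2*r), dv = exp(-3*r) dr, so v = -exp(-3*r)/3: I = -exp(-3*r)*sin(2*r)/3 + (2/3)·∫ exp(-3*r)*cos(2*r) dr.
Apply parts again with u = cos(2*r), dv = exp(-3*r) dr: ∫ exp(-3*r)*cos(2*r) dr = -exp(-3*r)*cos(2*r)/3 − (2/3)·I. Substituting back brings back I: I = -exp(-3*r)*sin(2*r)/3 - 2*exp(-3*r)*cos(2*r)/9 − (4/9)·I.
Solving for I: (1 + 4/9)·I equals the remaining terms, so I = (9/13)·(-exp(-3*r)*sin(2*r)/3 - 2*exp(-3*r)*cos(2*r)/9).

-3*exp(-3*r)*sin(2*r)/13 - 2*exp(-3*r)*cos(2*r)/13 + C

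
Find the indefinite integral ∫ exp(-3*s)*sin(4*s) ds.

Let I denote the integral. Integrate by parts with u = sin(4*s), dv = exp(-3*s) ds, so v = -exp(-3*s)/3: I = -exp(-3*s)*sin(4*s)/3 + (4/3)·∫ exp(-3*s)*cos(4*s) ds.
Apply parts again with u = cos(4*s), dv = exp(-3*s) ds: ∫ exp(-3*s)*cos(4*s) ds = -exp(-3*s)*cos(4*s)/3 − (4/3)·I. Substituting back brings back I: I = -exp(-3*s)*sin(4*s)/3 - 4*exp(-3*s)*cos(4*s)/9 − (16/9)·I.
Solving for I: (1 + 16/9)·I equals the remaining terms, so I = (9/25)·(-exp(-3*s)*sin(4*s)/3 - 4*exp(-3*s)*cos(4*s)/9).

-3*exp(-3*s)*sin(4*s)/25 - 4*exp(-3*s)*cos(4*s)/25 + C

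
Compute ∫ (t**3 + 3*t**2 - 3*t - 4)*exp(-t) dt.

(-t**3 - 6*t**2 - 9*t - 5)*exp(-t) + C

Use integration by parts with u = t**3 + 3*t**2 - 3*t - 4, dv = exp(-t) dt, so v = -exp(-t).
Apply parts 3 times (tabular method): alternate signs, differentiate u down to 0, integrate dv up.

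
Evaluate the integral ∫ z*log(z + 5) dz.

z**2*log(z + 5)/2 - z**2/4 + 5*z/2 - 25*log(z + 5)/2 + C

Use integration by parts with u = log(z + 5), dv = z dz.
Then du = 1/(z + 5) dz and v = z**2/2.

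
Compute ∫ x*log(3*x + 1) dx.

x**2*log(3*x + 1)/2 - x**2/4 + x/6 - log(3*x + 1)/18 + C

Use integration by parts with u = log(3*x + 1), dv = x dx.
Then du = 3/(3*x + 1) dx and v = x**2/2.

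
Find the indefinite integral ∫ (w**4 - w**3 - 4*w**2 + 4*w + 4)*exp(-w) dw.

Use integration by parts with u = w**4 - w**3 - 4*w**2 + 4*w + 4, dv = exp(-w) dw, so v = -exp(-w).
Apply parts 4 times (tabular method): alternate signs, differentiate u down to 0, integrate dv up.

(-w**4 - 3*w**3 - 5*w**2 - 14*w - 18)*exp(-w) + C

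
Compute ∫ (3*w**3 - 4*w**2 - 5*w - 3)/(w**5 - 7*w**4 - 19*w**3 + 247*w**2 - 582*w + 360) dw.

Factor the denominator: (w - 5)*(w - 4)*(w - 3)*(w - 1)*(w + 6).
Partial-fraction decomposition: -17/(154*(w + 6)) + 3/(56*(w - 1)) + 3/(4*(w - 3)) - 7/(2*(w - 4)) + 247/(88*(w - 5)).
Integrate each term: A/(w−a) contributes A·log|w−a|.

247*log(w - 5)/88 - 7*log(w - 4)/2 + 3*log(w - 3)/4 + 3*log(w - 1)/56 - 17*log(w + 6)/154 + C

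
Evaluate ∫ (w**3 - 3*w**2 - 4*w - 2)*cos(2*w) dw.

w**3*sin(2*w)/2 - 3*w**2*sin(2*w)/2 + 3*w**2*cos(2*w)/4 - 11*w*sin(2*w)/4 - 3*w*cos(2*w)/2 - sin(2*w)/4 - 11*cos(2*w)/8 + C

Use integration by parts with u = w**3 - 3*w**2 - 4*w - 2, dv = cos(2*w) dw, so v = sin(2*w)/2.
Apply parts 3 times (tabular method): alternate signs, differentiate u down to 0, integrate dv up.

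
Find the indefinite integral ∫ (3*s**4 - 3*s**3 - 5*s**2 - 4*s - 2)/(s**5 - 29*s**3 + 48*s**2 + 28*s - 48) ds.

Factor the denominator: (s - 4)*(s - 2)*(s - 1)*(s + 1)*(s + 6).
Partial-fraction decomposition: 2189/(1400*(s + 6)) - 1/(50*(s + 1)) - 11/(42*(s - 1)) + 1/(8*(s - 2)) + 239/(150*(s - 4)).
Integrate each term: A/(s−a) contributes A·log|s−a|.

239*log(s - 4)/150 + log(s - 2)/8 - 11*log(s - 1)/42 - log(s + 1)/50 + 2189*log(s + 6)/1400 + C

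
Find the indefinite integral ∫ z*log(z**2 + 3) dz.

Let u = z**2 + 3, so du = (2*z) dz.
The integral becomes (1/2)·∫ log(u) du; integrate by parts with u′=log(u), dv′=du.

z**2*log(z**2 + 3)/2 - z**2/2 + 3*log(z**2 + 3)/2 + C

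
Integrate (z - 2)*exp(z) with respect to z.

Use integration by parts with u = z - 2, dv = exp(z) dz, so v = exp(z).
Apply parts 1 times (tabular method): alternate signs, differentiate u down to 0, integrate dv up.

(z - 3)*exp(z) + C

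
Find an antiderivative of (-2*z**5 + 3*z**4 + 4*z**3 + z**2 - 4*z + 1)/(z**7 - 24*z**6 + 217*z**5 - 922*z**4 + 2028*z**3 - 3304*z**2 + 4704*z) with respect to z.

log(z)/4704 + 8993827*log(z - 7)/412923 - 10787*log(z - 6)/480 + 341*log(z - 4)/480 - 8357*log(z**2 + 4)/898880 + 1517*atan(z/2)/449440 + 8339/(371*z - 2597) + C

Factor the denominator: z*(z - 7)**2*(z - 6)*(z - 4)*(z**2 + 4).
Partial-fraction decomposition: -(8357*z - 3034)/(449440*(z**2 + 4)) + 341/(480*(z - 4)) - 10787/(480*(z - 6)) + 8993827/(412923*(z - 7)) - 8339/(371*(z - 7)**2) + 1/(4704*z).
Integrate each term; A/(z−a) gives A·log|z−a|; the (Bz+D)/(z²+p²) term gives a log and an atan.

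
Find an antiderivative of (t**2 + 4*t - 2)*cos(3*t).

Use integration by parts with u = t**2 + 4*t - 2, dv = cos(3*t) dt, so v = sin(3*t)/3.
Apply parts 2 times (tabular method): alternate signs, differentiate u down to 0, integrate dv up.

t**2*sin(3*t)/3 + 4*t*sin(3*t)/3 + 2*t*cos(3*t)/9 - 20*sin(3*t)/27 + 4*cos(3*t)/9 + C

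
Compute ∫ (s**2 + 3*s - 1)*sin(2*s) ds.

Use integration by parts with u = s**2 + 3*s - 1, dv = sin(2*s) ds, so v = -cos(2*s)/2.
Apply parts 2 times (tabular method): alternate signs, differentiate u down to 0, integrate dv up.

-s**2*cos(2*s)/2 + s*sin(2*s)/2 - 3*s*cos(2*s)/2 + 3*sin(2*s)/4 + 3*cos(2*s)/4 + C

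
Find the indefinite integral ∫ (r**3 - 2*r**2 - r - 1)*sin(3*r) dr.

-r**3*cos(3*r)/3 + r**2*sin(3*r)/3 + 2*r**2*cos(3*r)/3 - 4*r*sin(3*r)/9 + 5*r*cos(3*r)/9 - 5*sin(3*r)/27 + 5*cos(3*r)/27 + C

Use integration by parts with u = r**3 - 2*r**2 - r - 1, dv = sin(3*r) dr, so v = -cos(3*r)/3.
Apply parts 3 times (tabular method): alternate signs, differentiate u down to 0, integrate dv up.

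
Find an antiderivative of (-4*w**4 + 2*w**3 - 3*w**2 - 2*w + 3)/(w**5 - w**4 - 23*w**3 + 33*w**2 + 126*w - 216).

-6*log(w - 3)/49 - 61*log(w - 2)/30 + 11*log(w + 3)/5 - 1189*log(w + 4)/294 + 50/(7*w - 21) + C

Factor the denominator: (w - 3)**2*(w - 2)*(w + 3)*(w + 4).
Partial-fraction decomposition: -1189/(294*(w + 4)) + 11/(5*(w + 3)) - 61/(30*(w - 2)) - 6/(49*(w - 3)) - 50/(7*(w - 3)**2).
Integrate each term; A/(w−a) gives A·log|w−a|; A/(w−a)² gives −A/(w−a).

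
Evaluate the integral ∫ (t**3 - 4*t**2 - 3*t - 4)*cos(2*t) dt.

Use integration by parts with u = t**3 - 4*t**2 - 3*t - 4, dv = cos(2*t) dt, so v = sin(2*t)/2.
Apply parts 3 times (tabular method): alternate signs, differentiate u down to 0, integrate dv up.

t**3*sin(2*t)/2 - 2*t**2*sin(2*t) + 3*t**2*cos(2*t)/4 - 9*t*sin(2*t)/4 - 2*t*cos(2*t) - sin(2*t) - 9*cos(2*t)/8 + C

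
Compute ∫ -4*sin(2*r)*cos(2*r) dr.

cos(2*r)**2 + C

Let u = cos(2*r), so du = (-2*sin(2*r)) dr.
Rewriting, the integral becomes 2·∫ u^1 du = 2·u^2/2.
Substituting back, u = cos(2*r).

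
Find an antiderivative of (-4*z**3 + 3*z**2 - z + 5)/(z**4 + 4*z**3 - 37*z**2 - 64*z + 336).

Factor the denominator: (z - 4)*(z - 3)*(z + 4)*(z + 7).
Partial-fraction decomposition: -1531/(330*(z + 7)) + 313/(168*(z + 4)) + 79/(70*(z - 3)) - 207/(88*(z - 4)).
Integrate each term: A/(z−a) contributes A·log|z−a|.

-207*log(z - 4)/88 + 79*log(z - 3)/70 + 313*log(z + 4)/168 - 1531*log(z + 7)/330 + C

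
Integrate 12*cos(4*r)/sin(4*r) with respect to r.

3*log(sin(4*r)) + C

Let u = sin(4*r), so du = (4*cos(4*r)) dr.
Rewriting, the integral becomes 3·∫ 1/u du = 3·log(u).
Substituting back, u = sin(4*r).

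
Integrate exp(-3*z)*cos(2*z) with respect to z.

Let I denote the integral. Integrate by parts with u = cos(2*z), dv = exp(-3*z) dz, so v = -exp(-3*z)/3: I = -exp(-3*z)*cos(2*z)/3 − (2/3)·∫ exp(-3*z)*sin(2*z) dz.
Apply parts again with u = sin(2*z), dv = exp(-3*z) dz: ∫ exp(-3*z)*sin(2*z) dz = -exp(-3*z)*sin(2*z)/3 + (2/3)·I. Substituting back brings back I: I = 2*exp(-3*z)*sin(2*z)/9 - exp(-3*z)*cos(2*z)/3 − (4/9)·I.
Solving for I: (1 + 4/9)·I equals the remaining terms, so I = (9/13)·(2*exp(-3*z)*sin(2*z)/9 - exp(-3*z)*cos(2*z)/3).

2*exp(-3*z)*sin(2*z)/13 - 3*exp(-3*z)*cos(2*z)/13 + C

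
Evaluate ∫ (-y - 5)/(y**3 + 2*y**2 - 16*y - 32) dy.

Factor the denominator: (y - 4)*(y + 2)*(y + 4).
Partial-fraction decomposition: -1/(16*(y + 4)) + 1/(4*(y + 2)) - 3/(16*(y - 4)).
Integrate each term: A/(y−a) contributes A·log|y−a|.

-3*log(y - 4)/16 + log(y + 2)/4 - log(y + 4)/16 + C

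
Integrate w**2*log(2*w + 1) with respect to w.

w**3*log(2*w + 1)/3 - w**3/9 + w**2/12 - w/12 + log(2*w + 1)/24 + C

Use integration by parts with u = log(2*w + 1), dv = w**2 dw.
Then du = 2/(2*w + 1) dw and v = w**3/3.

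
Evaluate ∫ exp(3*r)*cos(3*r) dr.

Let I denote the integral. Integrate by parts with u = cos(3*r), dv = exp(3*r) dr, so v = exp(3*r)/3: I = exp(3*r)*cos(3*r)/3 + ∫ exp(3*r)*sin(3*r) dr.
Apply parts again with u = sin(3*r), dv = exp(3*r) dr: ∫ exp(3*r)*sin(3*r) dr = exp(3*r)*sin(3*r)/3 − I. Substituting back brings back I: I = exp(3*r)*sin(3*r)/3 + exp(3*r)*cos(3*r)/3 − I.
Solving for I: (1 + 1)·I equals the remaining terms, so I = (1/2)·(exp(3*r)*sin(3*r)/3 + exp(3*r)*cos(3*r)/3).

exp(3*r)*sin(3*r)/6 + exp(3*r)*cos(3*r)/6 + C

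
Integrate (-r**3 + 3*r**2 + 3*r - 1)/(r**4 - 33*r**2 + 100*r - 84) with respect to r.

4*log(r - 3)/5 - 11*log(r - 2)/9 - 26*log(r + 7)/45 + 1/(r - 2) + C

Factor the denominator: (r - 3)*(r - 2)**2*(r + 7).
Partial-fraction decomposition: -26/(45*(r + 7)) - 11/(9*(r - 2)) - 1/(r - 2)**2 + 4/(5*(r - 3)).
Integrate each term; A/(r−a) gives A·log|r−a|; A/(r−a)² gives −A/(r−a).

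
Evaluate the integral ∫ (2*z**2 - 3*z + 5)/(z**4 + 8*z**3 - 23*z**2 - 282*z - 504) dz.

59*log(z - 6)/1170 - 8*log(z + 3)/9 + 49*log(z + 4)/30 - 31*log(z + 7)/39 + C

Factor the denominator: (z - 6)*(z + 3)*(z + 4)*(z + 7).
Partial-fraction decomposition: -31/(39*(z + 7)) + 49/(30*(z + 4)) - 8/(9*(z + 3)) + 59/(1170*(z - 6)).
Integrate each term: A/(z−a) contributes A·log|z−a|.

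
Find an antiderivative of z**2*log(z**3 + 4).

z**3*log(z**3 + 4)/3 - z**3/3 + 4*log(z**3 + 4)/3 + C

Let u = z**3 + 4, so du = (3*z**2) dz.
The integral becomes (1/3)·∫ log(u) du; integrate by parts with u′=log(u), dv′=du.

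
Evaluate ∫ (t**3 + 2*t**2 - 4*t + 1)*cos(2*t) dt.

t**3*sin(2*t)/2 + t**2*sin(2*t) + 3*t**2*cos(2*t)/4 - 11*t*sin(2*t)/4 + t*cos(2*t) - 11*cos(2*t)/8 + C

Use integration by parts with u = t**3 + 2*t**2 - 4*t + 1, dv = cos(2*t) dt, so v = sin(2*t)/2.
Apply parts 3 times (tabular method): alternate signs, differentiate u down to 0, integrate dv up.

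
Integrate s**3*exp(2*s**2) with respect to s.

(2*s**2 - 1)*exp(2*s**2)/8 + C

Let u = s², du = 2s ds; rewrite as (1/2)∫ u^1·exp(2u) du.
Now integrate by parts 1 time.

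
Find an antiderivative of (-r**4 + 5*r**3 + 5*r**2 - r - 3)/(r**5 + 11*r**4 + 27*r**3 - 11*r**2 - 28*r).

3*log(r)/28 + log(r - 1)/16 - log(r + 1)/12 + 11*log(r + 4)/4 - 1289*log(r + 7)/336 + C

Factor the denominator: r*(r - 1)*(r + 1)*(r + 4)*(r + 7).
Partial-fraction decomposition: -1289/(336*(r + 7)) + 11/(4*(r + 4)) - 1/(12*(r + 1)) + 1/(16*(r - 1)) + 3/(28*r).
Integrate each term: A/(r−a) contributes A·log|r−a|.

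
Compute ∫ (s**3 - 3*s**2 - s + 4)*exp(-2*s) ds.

Use integration by parts with u = s**3 - 3*s**2 - s + 4, dv = exp(-2*s) ds, so v = -exp(-2*s)/2.
Apply parts 3 times (tabular method): alternate signs, differentiate u down to 0, integrate dv up.

(-4*s**3 + 6*s**2 + 10*s - 11)*exp(-2*s)/8 + C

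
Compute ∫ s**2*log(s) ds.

Use integration by parts with u = log(s), dv = s**2 ds.
Then du = 1/s ds and v = s**3/3.

s**3*log(s)/3 - s**3/9 + C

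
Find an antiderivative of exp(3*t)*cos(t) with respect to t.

exp(3*t)*sin(t)/10 + 3*exp(3*t)*cos(t)/10 + C

Let I denote the integral. Integrate by parts with u = cos(t), dv = exp(3*t) dt, so v = exp(3*t)/3: I = exp(3*t)*cos(t)/3 + (1/3)·∫ exp(3*t)*sin(t) dt.
Apply parts again with u = sin(t), dv = exp(3*t) dt: ∫ exp(3*t)*sin(t) dt = exp(3*t)*sin(t)/3 − (1/3)·I. Substituting back brings back I: I = exp(3*t)*sin(t)/9 + exp(3*t)*cos(t)/3 − (1/9)·I.
Solving for I: (1 + 1/9)·I equals the remaining terms, so I = (9/10)·(exp(3*t)*sin(t)/9 + exp(3*t)*cos(t)/3).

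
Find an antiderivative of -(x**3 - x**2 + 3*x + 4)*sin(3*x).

Use integration by parts with u = x**3 - x**2 + 3*x + 4, dv = -sin(3*x) dx, so v = cos(3*x)/3.
Apply parts 3 times (tabular method): alternate signs, differentiate u down to 0, integrate dv up.

x**3*cos(3*x)/3 - x**2*sin(3*x)/3 - x**2*cos(3*x)/3 + 2*x*sin(3*x)/9 + 7*x*cos(3*x)/9 - 7*sin(3*x)/27 + 38*cos(3*x)/27 + C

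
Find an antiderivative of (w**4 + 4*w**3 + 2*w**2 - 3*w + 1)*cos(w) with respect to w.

w**4*sin(w) + 4*w**3*sin(w) + 4*w**3*cos(w) - 10*w**2*sin(w) + 12*w**2*cos(w) - 27*w*sin(w) - 20*w*cos(w) + 21*sin(w) - 27*cos(w) + C

Use integration by parts with u = w**4 + 4*w**3 + 2*w**2 - 3*w + 1, dv = cos(w) dw, so v = sin(w).
Apply parts 4 times (tabular method): alternate signs, differentiate u down to 0, integrate dv up.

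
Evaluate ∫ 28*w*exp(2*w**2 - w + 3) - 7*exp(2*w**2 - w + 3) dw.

7*exp(2*w**2 - w + 3) + C

Let u = 2*w**2 - w + 3, so du = (4*w - 1) dw.
Rewriting, the integral becomes 7·∫ e^u du = 7·e^u.
Substituting back, u = 2*w**2 - w + 3.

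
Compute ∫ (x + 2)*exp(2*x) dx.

Use integration by parts with u = x + 2, dv = exp(2*x) dx, so v = exp(2*x)/2.
Apply parts 1 times (tabular method): alternate signs, differentiate u down to 0, integrate dv up.

(2*x + 3)*exp(2*x)/4 + C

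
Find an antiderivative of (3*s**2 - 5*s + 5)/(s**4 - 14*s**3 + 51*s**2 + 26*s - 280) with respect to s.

13*log(s - 7)/6 - 55*log(s - 5)/14 + 11*log(s - 4)/6 - log(s + 2)/14 + C

Factor the denominator: (s - 7)*(s - 5)*(s - 4)*(s + 2).
Partial-fraction decomposition: -1/(14*(s + 2)) + 11/(6*(s - 4)) - 55/(14*(s - 5)) + 13/(6*(s - 7)).
Integrate each term: A/(s−a) contributes A·log|s−a|.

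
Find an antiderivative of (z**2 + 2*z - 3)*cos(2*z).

Use integration by parts with u = z**2 + 2*z - 3, dv = cos(2*z) dz, so v = sin(2*z)/2.
Apply parts 2 times (tabular method): alternate signs, differentiate u down to 0, integrate dv up.

z**2*sin(2*z)/2 + z*sin(2*z) + z*cos(2*z)/2 - 7*sin(2*z)/4 + cos(2*z)/2 + C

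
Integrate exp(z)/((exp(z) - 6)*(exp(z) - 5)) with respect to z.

Let u = e^z, du = e^z dz.
The integral becomes ∫ du/((u-5)(u-6)); decompose into partial fractions.

log(exp(z) - 6) - log(exp(z) - 5) + C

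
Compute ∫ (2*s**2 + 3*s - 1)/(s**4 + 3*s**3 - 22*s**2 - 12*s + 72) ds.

Factor the denominator: (s - 3)*(s - 2)*(s + 2)*(s + 6).
Partial-fraction decomposition: -53/(288*(s + 6)) + 1/(80*(s + 2)) - 13/(32*(s - 2)) + 26/(45*(s - 3)).
Integrate each term: A/(s−a) contributes A·log|s−a|.

26*log(s - 3)/45 - 13*log(s - 2)/32 + log(s + 2)/80 - 53*log(s + 6)/288 + C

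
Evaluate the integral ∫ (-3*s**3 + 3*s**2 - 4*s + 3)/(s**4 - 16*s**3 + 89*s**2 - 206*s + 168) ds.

Factor the denominator: (s - 7)*(s - 4)*(s - 3)*(s - 2).
Partial-fraction decomposition: 17/(10*(s - 2)) - 63/(4*(s - 3)) + 157/(6*(s - 4)) - 907/(60*(s - 7)).
Integrate each term: A/(s−a) contributes A·log|s−a|.

-907*log(s - 7)/60 + 157*log(s - 4)/6 - 63*log(s - 3)/4 + 17*log(s - 2)/10 + C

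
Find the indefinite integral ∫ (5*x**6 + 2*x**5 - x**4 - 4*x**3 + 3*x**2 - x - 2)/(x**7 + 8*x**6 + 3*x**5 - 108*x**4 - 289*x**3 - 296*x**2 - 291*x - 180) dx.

Factor the denominator: (x - 4)*(x + 1)*(x + 3)**2*(x + 5)*(x**2 + 1).
Partial-fraction decomposition: -(873*x + 211)/(22100*(x**2 + 1)) + 17957/(936*(x + 5)) - 143901/(9800*(x + 3)) + 1607/(140*(x + 3)**2) - 1/(20*(x + 1)) + 22058/(37485*(x - 4)).
Integrate each term; A/(x−a) gives A·log|x−a|; the (Bx+D)/(x²+p²) term gives a log and an atan.

22058*log(x - 4)/37485 - log(x + 1)/20 - 143901*log(x + 3)/9800 + 17957*log(x + 5)/936 - 873*log(x**2 + 1)/44200 - 211*atan(x)/22100 - 1607/(140*x + 420) + C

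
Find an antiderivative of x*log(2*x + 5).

Use integration by parts with u = log(2*x + 5), dv = x dx.
Then du = 2/(2*x + 5) dx and v = x**2/2.

x**2*log(2*x + 5)/2 - x**2/4 + 5*x/4 - 25*log(2*x + 5)/8 + C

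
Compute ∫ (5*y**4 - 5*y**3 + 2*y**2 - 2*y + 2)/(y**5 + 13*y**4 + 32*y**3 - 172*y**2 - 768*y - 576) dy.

493*log(y - 4)/2000 - 16*log(y + 1)/375 + 821*log(y + 4)/48 - 3077*log(y + 6)/250 + 3823/(50*y + 300) + C

Factor the denominator: (y - 4)*(y + 1)*(y + 4)*(y + 6)**2.
Partial-fraction decomposition: -3077/(250*(y + 6)) - 3823/(50*(y + 6)**2) + 821/(48*(y + 4)) - 16/(375*(y + 1)) + 493/(2000*(y - 4)).
Integrate each term; A/(y−a) gives A·log|y−a|; A/(y−a)² gives −A/(y−a).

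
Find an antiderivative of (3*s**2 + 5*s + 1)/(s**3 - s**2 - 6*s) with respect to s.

Factor the denominator: s*(s - 3)*(s + 2).
Partial-fraction decomposition: 3/(10*(s + 2)) + 43/(15*(s - 3)) - 1/(6*s).
Integrate each term: A/(s−a) contributes A·log|s−a|.

-log(s)/6 + 43*log(s - 3)/15 + 3*log(s + 2)/10 + C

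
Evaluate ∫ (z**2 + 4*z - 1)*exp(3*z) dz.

Use integration by parts with u = z**2 + 4*z - 1, dv = exp(3*z) dz, so v = exp(3*z)/3.
Apply parts 2 times (tabular method): alternate signs, differentiate u down to 0, integrate dv up.

(9*z**2 + 30*z - 19)*exp(3*z)/27 + C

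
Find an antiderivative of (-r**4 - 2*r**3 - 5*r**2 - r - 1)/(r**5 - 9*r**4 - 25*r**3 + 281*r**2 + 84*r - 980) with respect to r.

Factor the denominator: (r - 7)**2*(r - 2)*(r + 2)*(r + 5).
Partial-fraction decomposition: -31/(189*(r + 5)) + 19/(972*(r + 2)) - 11/(140*(r - 2)) - 944/(1215*(r - 7)) - 167/(27*(r - 7)**2).
Integrate each term; A/(r−a) gives A·log|r−a|; A/(r−a)² gives −A/(r−a).

-944*log(r - 7)/1215 - 11*log(r - 2)/140 + 19*log(r + 2)/972 - 31*log(r + 5)/189 + 167/(27*r - 189) + C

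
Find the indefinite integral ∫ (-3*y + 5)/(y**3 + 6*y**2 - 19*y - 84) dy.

-log(y - 4)/11 - log(y + 3)/2 + 13*log(y + 7)/22 + C

Factor the denominator: (y - 4)*(y + 3)*(y + 7).
Partial-fraction decomposition: 13/(22*(y + 7)) - 1/(2*(y + 3)) - 1/(11*(y - 4)).
Integrate each term: A/(y−a) contributes A·log|y−a|.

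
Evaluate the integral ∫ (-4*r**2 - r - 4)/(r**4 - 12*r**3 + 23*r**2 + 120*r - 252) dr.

-207*log(r - 7)/50 + 77*log(r - 6)/18 - 11*log(r - 2)/50 + 37*log(r + 3)/450 + C

Factor the denominator: (r - 7)*(r - 6)*(r - 2)*(r + 3).
Partial-fraction decomposition: 37/(450*(r + 3)) - 11/(50*(r - 2)) + 77/(18*(r - 6)) - 207/(50*(r - 7)).
Integrate each term: A/(r−a) contributes A·log|r−a|.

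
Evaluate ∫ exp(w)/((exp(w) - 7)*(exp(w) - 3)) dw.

Let u = e^w, du = e^w dw.
The integral becomes ∫ du/((u-3)(u-7)); decompose into partial fractions.

log(exp(w) - 7)/4 - log(exp(w) - 3)/4 + C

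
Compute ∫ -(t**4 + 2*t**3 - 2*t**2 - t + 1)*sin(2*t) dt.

t**4*cos(2*t)/2 - t**3*sin(2*t) + t**3*cos(2*t) - 3*t**2*sin(2*t)/2 - 5*t**2*cos(2*t)/2 + 5*t*sin(2*t)/2 - 2*t*cos(2*t) + sin(2*t) + 7*cos(2*t)/4 + C

Use integration by parts with u = t**4 + 2*t**3 - 2*t**2 - t + 1, dv = -sin(2*t) dt, so v = cos(2*t)/2.
Apply parts 4 times (tabular method): alternate signs, differentiate u down to 0, integrate dv up.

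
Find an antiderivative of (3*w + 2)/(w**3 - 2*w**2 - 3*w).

Factor the denominator: w*(w - 3)*(w + 1).
Partial-fraction decomposition: -1/(4*(w + 1)) + 11/(12*(w - 3)) - 2/(3*w).
Integrate each term: A/(w−a) contributes A·log|w−a|.

-2*log(w)/3 + 11*log(w - 3)/12 - log(w + 1)/4 + C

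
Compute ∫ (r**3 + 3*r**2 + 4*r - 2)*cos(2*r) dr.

r**3*sin(2*r)/2 + 3*r**2*sin(2*r)/2 + 3*r**2*cos(2*r)/4 + 5*r*sin(2*r)/4 + 3*r*cos(2*r)/2 - 7*sin(2*r)/4 + 5*cos(2*r)/8 + C

Use integration by parts with u = r**3 + 3*r**2 + 4*r - 2, dv = cos(2*r) dr, so v = sin(2*r)/2.
Apply parts 3 times (tabular method): alternate signs, differentiate u down to 0, integrate dv up.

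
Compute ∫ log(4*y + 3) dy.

y*log(4*y + 3) - y + 3*log(4*y + 3)/4 + C

Use integration by parts with u = log(4*y + 3), dv = dy.
Then du = 4/(4*y + 3) dy and v = y.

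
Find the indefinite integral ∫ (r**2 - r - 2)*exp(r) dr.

(r**2 - 3*r + 1)*exp(r) + C

Use integration by parts with u = r**2 - r - 2, dv = exp(r) dr, so v = exp(r).
Apply parts 2 times (tabular method): alternate signs, differentiate u down to 0, integrate dv up.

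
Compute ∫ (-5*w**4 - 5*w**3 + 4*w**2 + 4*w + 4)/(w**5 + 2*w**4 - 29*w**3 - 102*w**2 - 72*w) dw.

-log(w)/18 - 1847*log(w - 6)/945 + 2*log(w + 1)/21 + 121*log(w + 3)/27 - 227*log(w + 4)/30 + C

Factor the denominator: w*(w - 6)*(w + 1)*(w + 3)*(w + 4).
Partial-fraction decomposition: -227/(30*(w + 4)) + 121/(27*(w + 3)) + 2/(21*(w + 1)) - 1847/(945*(w - 6)) - 1/(18*w).
Integrate each term: A/(w−a) contributes A·log|w−a|.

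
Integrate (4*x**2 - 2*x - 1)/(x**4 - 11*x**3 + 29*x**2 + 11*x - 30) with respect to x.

131*log(x - 6)/35 - 89*log(x - 5)/24 + log(x - 1)/40 - 5*log(x + 1)/84 + C

Factor the denominator: (x - 6)*(x - 5)*(x - 1)*(x + 1).
Partial-fraction decomposition: -5/(84*(x + 1)) + 1/(40*(x - 1)) - 89/(24*(x - 5)) + 131/(35*(x - 6)).
Integrate each term: A/(x−a) contributes A·log|x−a|.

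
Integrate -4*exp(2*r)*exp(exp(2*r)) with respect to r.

-2*exp(exp(2*r)) + C

Let u = exp(2*r), so du = (2*exp(2*r)) dr.
Rewriting, the integral becomes -2·∫ e^u du = -2·e^u.
Substituting back, u = exp(2*r).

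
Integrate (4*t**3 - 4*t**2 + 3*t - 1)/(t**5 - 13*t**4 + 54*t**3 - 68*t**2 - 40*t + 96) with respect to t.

737*log(t - 6)/224 - 203*log(t - 4)/40 + 175*log(t - 2)/96 - 4*log(t + 1)/105 - 7/(8*t - 16) + C

Factor the denominator: (t - 6)*(t - 4)*(t - 2)**2*(t + 1).
Partial-fraction decomposition: -4/(105*(t + 1)) + 175/(96*(t - 2)) + 7/(8*(t - 2)**2) - 203/(40*(t - 4)) + 737/(224*(t - 6)).
Integrate each term; A/(t−a) gives A·log|t−a|; A/(t−a)² gives −A/(t−a).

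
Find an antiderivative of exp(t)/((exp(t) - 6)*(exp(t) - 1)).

Let u = e^t, du = e^t dt.
The integral becomes ∫ du/((u-1)(u-6)); decompose into partial fractions.

log(exp(t) - 6)/5 - log(exp(t) - 1)/5 + C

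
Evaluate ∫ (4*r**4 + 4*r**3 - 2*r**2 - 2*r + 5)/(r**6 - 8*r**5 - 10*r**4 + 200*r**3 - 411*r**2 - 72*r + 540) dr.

5969*log(r - 6)/2772 - 2299*log(r - 3)/2304 - 89*log(r - 2)/84 + 5*log(r + 1)/1344 - 1965*log(r + 5)/19712 + 413/(96*r - 288) + C

Factor the denominator: (r - 6)*(r - 3)**2*(r - 2)*(r + 1)*(r + 5).
Partial-fraction decomposition: -1965/(19712*(r + 5)) + 5/(1344*(r + 1)) - 89/(84*(r - 2)) - 2299/(2304*(r - 3)) - 413/(96*(r - 3)**2) + 5969/(2772*(r - 6)).
Integrate each term; A/(r−a) gives A·log|r−a|; A/(r−a)² gives −A/(r−a).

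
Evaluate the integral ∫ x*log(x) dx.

Use integration by parts with u = log(x), dv = x dx.
Then du = 1/x dx and v = x**2/2.

x**2*log(x)/2 - x**2/4 + C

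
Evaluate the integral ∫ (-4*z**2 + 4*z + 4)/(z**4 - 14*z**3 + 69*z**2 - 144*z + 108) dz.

Factor the denominator: (z - 6)*(z - 3)**2*(z - 2).
Partial-fraction decomposition: 1/(z - 2) + 20/(9*(z - 3)) + 20/(3*(z - 3)**2) - 29/(9*(z - 6)).
Integrate each term; A/(z−a) gives A·log|z−a|; A/(z−a)² gives −A/(z−a).

-29*log(z - 6)/9 + 20*log(z - 3)/9 + log(z - 2) - 20/(3*z - 9) + C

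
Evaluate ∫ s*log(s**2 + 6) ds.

s**2*log(s**2 + 6)/2 - s**2/2 + 3*log(s**2 + 6) + C

Let u = s**2 + 6, so du = (2*s) ds.
The integral becomes (1/2)·∫ log(u) du; integrate by parts with u′=log(u), dv′=du.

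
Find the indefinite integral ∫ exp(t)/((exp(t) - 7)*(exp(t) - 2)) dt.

Let u = e^t, du = e^t dt.
The integral becomes ∫ du/((u-2)(u-7)); decompose into partial fractions.

log(exp(t) - 7)/5 - log(exp(t) - 2)/5 + C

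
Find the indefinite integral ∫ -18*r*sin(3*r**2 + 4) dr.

3*cos(3*r**2 + 4) + C

Let u = 3*r**2 + 4, so du = (6*r) dr.
Rewriting, the integral becomes -3·∫ sin(u) du = -3·-cos(u).
Substituting back, u = 3*r**2 + 4.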